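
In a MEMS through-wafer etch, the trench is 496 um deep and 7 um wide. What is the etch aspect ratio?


Step 1: AR = depth / width
Step 2: AR = 496 / 7
AR = 70.9


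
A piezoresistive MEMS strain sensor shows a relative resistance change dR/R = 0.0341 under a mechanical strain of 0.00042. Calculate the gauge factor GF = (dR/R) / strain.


Step 1: Identify values.
dR/R = 0.0341, strain = 0.00042
Step 2: GF = (dR/R) / strain = 0.0341 / 0.00042
GF = 81.2


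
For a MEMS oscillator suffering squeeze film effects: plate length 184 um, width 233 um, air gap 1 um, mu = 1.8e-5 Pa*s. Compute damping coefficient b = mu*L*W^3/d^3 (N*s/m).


Step 1: Convert to SI.
L = 184e-6 m, W = 233e-6 m, d = 1e-6 m
Step 2: W^3 = (233e-6)^3 = 1.26e-11 m^3
Step 3: d^3 = (1e-6)^3 = 1.00e-18 m^3
Step 4: b = 1.8e-5 * 184e-6 * 1.26e-11 / 1.00e-18
b = 4.19e-02 N*s/m


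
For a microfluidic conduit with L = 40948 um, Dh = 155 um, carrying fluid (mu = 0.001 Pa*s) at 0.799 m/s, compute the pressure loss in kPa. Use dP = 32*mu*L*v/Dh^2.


Step 1: Convert to SI: L = 40948e-6 m, Dh = 155e-6 m
Step 2: dP = 32 * 0.001 * 40948e-6 * 0.799 / (155e-6)^2
Step 3: dP = 43577.88 Pa
Step 4: Convert to kPa: dP = 43.58 kPa


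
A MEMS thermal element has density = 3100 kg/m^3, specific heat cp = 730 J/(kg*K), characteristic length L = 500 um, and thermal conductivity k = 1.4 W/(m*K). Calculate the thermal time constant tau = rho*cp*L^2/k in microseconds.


Step 1: Convert L to m: L = 500e-6 m
Step 2: L^2 = (500e-6)^2 = 2.5e-07 m^2
Step 3: tau = 3100 * 730 * 2.5e-07 / 1.4 = 4.0410714286e-01 s
Step 4: Convert to microseconds (multiply by 1e6).
tau = 404107.143 us


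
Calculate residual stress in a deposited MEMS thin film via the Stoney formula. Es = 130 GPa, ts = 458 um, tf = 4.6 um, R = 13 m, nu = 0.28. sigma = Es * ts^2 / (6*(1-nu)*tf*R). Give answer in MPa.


Step 1: Compute numerator: Es * ts^2 = 130 * 458^2 = 27269320 (GPa*um^2)
Step 2: Compute denominator (R in um): 6*(1-nu)*tf*R = 6*0.72*4.6*13e6 = 258336000.0 (um^2)
Step 3: sigma (GPa) = 27269320 / 258336000.0 = 1.05558e-01 GPa
Step 4: Convert to MPa (x1000): sigma = 105.6 MPa


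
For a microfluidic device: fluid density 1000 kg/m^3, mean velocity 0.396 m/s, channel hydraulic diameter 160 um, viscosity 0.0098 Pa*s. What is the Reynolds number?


Step 1: Convert Dh to meters: Dh = 160e-6 m
Step 2: Re = rho * v * Dh / mu
Re = 1000 * 0.396 * 160e-6 / 0.0098
Re = 6.465


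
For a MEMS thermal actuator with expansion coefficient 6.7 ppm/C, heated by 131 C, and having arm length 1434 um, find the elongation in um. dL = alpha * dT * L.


Step 1: Convert CTE: alpha = 6.7 ppm/C = 6.7e-6 /C
Step 2: dL = 6.7e-6 * 131 * 1434
dL = 1.2586 um


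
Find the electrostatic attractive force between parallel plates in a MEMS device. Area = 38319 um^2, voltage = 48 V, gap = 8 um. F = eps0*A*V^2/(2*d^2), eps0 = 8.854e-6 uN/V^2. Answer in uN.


Step 1: Identify parameters.
eps0 = 8.854e-6 uN/V^2, A = 38319 um^2, V = 48 V, d = 8 um
Step 2: Compute V^2 = 48^2 = 2304
Step 3: Compute d^2 = 8^2 = 64
Step 4: F = 0.5 * 8.854e-6 * 38319 * 2304 / 64
F = 6.107 uN


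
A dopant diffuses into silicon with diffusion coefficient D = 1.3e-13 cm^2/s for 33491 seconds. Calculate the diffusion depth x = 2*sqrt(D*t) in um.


Step 1: Compute D*t = 1.3e-13 * 33491 = 4.35383e-09 cm^2
Step 2: sqrt(D*t) = 6.5984e-05 cm
Step 3: x = 2 * 6.5984e-05 cm = 1.31968e-04 cm
Step 4: Convert to um (1 cm = 1e4 um): x = 1.32 um


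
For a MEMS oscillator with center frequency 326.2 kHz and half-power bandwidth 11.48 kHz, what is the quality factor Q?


Step 1: Q = f0 / bandwidth
Step 2: Q = 326.2 / 11.48
Q = 28.4


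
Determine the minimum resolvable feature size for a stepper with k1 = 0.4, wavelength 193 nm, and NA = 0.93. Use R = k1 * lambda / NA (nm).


Step 1: Identify values: k1 = 0.4, lambda = 193 nm, NA = 0.93
Step 2: R = k1 * lambda / NA
R = 0.4 * 193 / 0.93
R = 83.0 nm


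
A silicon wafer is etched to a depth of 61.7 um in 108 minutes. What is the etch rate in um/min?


Step 1: Etch rate = depth / time
Step 2: rate = 61.7 / 108
rate = 0.571 um/min


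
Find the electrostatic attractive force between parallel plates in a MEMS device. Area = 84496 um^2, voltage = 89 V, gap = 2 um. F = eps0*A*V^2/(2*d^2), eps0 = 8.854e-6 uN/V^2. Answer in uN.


Step 1: Identify parameters.
eps0 = 8.854e-6 uN/V^2, A = 84496 um^2, V = 89 V, d = 2 um
Step 2: Compute V^2 = 89^2 = 7921
Step 3: Compute d^2 = 2^2 = 4
Step 4: F = 0.5 * 8.854e-6 * 84496 * 7921 / 4
F = 740.74 uN


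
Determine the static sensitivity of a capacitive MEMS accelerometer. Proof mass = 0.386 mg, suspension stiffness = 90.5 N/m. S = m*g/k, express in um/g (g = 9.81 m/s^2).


Step 1: Convert mass: m = 0.386 mg = 3.86e-07 kg
Step 2: S = m * g / k = 3.86e-07 * 9.81 / 90.5
Step 3: S = 4.18e-08 m/g
Step 4: Convert to um/g: S = 0.042 um/g


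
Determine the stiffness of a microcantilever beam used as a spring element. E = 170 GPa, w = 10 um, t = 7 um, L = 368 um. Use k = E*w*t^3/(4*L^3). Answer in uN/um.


Step 1: Convert E to consistent units (1 GPa = 1000 uN/um^2).
E = 170 GPa = 170000 uN/um^2
Step 2: Compute t^3 = 7^3 = 343
Step 3: Compute L^3 = 368^3 = 49836032
Step 4: k = 170000 * 10 * 343 / (4 * 49836032)
k = 2.9251 uN/um


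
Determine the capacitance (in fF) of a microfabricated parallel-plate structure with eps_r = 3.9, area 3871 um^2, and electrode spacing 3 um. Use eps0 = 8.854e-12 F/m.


Step 1: Convert area to m^2: A = 3871e-12 m^2
Step 2: Convert gap to m: d = 3e-6 m
Step 3: C = eps0 * eps_r * A / d
C = 8.854e-12 * 3.9 * 3871e-12 / 3e-6
Step 4: Convert to fF (multiply by 1e15).
C = 44.56 fF


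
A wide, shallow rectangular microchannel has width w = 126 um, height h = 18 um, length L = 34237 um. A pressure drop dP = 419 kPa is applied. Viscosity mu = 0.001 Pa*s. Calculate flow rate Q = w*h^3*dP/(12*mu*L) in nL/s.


Step 1: Convert all dimensions to SI (meters).
w = 126e-6 m, h = 18e-6 m, L = 34237e-6 m, dP = 419e3 Pa
Step 2: Q = w * h^3 * dP / (12 * mu * L)
Q = 126e-6 * (18e-6)^3 * 419e3 / (12 * 0.001 * 34237e-6) = 7.494198e-10 m^3/s
Step 3: Convert Q from m^3/s to nL/s (1 m^3 = 1e12 nL, so multiply by 1e12).
Q = 749.42 nL/s


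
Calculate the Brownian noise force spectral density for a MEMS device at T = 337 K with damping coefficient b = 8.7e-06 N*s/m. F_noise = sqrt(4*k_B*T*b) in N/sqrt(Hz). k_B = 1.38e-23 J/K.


Step 1: Compute 4 * k_B * T * b
= 4 * 1.38e-23 * 337 * 8.7e-06
= 1.6184e-25 N^2/Hz
Step 2: F_noise = sqrt(1.6184e-25)
F_noise = 4.02e-13 N/sqrt(Hz)


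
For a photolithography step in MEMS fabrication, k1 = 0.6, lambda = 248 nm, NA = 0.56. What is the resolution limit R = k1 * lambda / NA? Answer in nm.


Step 1: Identify values: k1 = 0.6, lambda = 248 nm, NA = 0.56
Step 2: R = k1 * lambda / NA
R = 0.6 * 248 / 0.56
R = 265.7 nm


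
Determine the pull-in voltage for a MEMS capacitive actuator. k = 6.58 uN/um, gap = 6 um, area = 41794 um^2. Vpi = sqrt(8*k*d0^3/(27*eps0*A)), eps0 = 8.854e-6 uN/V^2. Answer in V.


Step 1: Compute numerator: 8 * k * d0^3 = 8 * 6.58 * 6^3 = 11370.24
Step 2: Compute denominator: 27 * eps0 * A = 27 * 8.854e-6 * 41794 = 9.99119
Step 3: Vpi = sqrt(11370.24 / 9.99119)
Vpi = 33.73 V


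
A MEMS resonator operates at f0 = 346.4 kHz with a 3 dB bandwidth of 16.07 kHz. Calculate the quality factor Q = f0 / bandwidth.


Step 1: Q = f0 / bandwidth
Step 2: Q = 346.4 / 16.07
Q = 21.6


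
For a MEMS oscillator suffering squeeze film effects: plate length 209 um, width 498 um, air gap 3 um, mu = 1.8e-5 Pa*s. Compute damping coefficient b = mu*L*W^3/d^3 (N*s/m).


Step 1: Convert to SI.
L = 209e-6 m, W = 498e-6 m, d = 3e-6 m
Step 2: W^3 = (498e-6)^3 = 1.24e-10 m^3
Step 3: d^3 = (3e-6)^3 = 2.70e-17 m^3
Step 4: b = 1.8e-5 * 209e-6 * 1.24e-10 / 2.70e-17
b = 1.72e-02 N*s/m


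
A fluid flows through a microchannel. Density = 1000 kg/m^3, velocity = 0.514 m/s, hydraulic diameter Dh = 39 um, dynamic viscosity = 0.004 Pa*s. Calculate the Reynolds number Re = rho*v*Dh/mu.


Step 1: Convert Dh to meters: Dh = 39e-6 m
Step 2: Re = rho * v * Dh / mu
Re = 1000 * 0.514 * 39e-6 / 0.004
Re = 5.011


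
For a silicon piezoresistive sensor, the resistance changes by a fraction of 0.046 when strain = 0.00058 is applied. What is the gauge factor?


Step 1: Identify values.
dR/R = 0.046, strain = 0.00058
Step 2: GF = (dR/R) / strain = 0.046 / 0.00058
GF = 79.3


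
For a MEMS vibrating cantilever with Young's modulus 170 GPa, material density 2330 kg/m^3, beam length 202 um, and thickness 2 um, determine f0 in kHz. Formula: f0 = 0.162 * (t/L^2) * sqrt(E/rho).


Step 1: Convert units to SI.
t_SI = 2e-6 m, L_SI = 202e-6 m
Step 2: Calculate sqrt(E/rho).
sqrt(170e9 / 2330) = 8541.74 m/s
Step 3: Compute f0.
f0 = 0.162 * 2e-6 / (202e-6)^2 * 8541.74 = 67824.8 Hz = 67.82 kHz


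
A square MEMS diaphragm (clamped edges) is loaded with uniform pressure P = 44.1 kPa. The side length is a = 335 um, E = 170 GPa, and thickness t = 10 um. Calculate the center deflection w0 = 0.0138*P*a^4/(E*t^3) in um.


Step 1: Convert pressure to compatible units (E is in GPa, so P in GPa).
P = 44.1 kPa = 44.1e-6 GPa
Step 2: Compute numerator: 0.0138 * P * a^4.
a^4 = 335^4 = 12594450625
numerator = 0.0138 * 44.1e-6 * 12594450625 = 7.6647e+03
Step 3: Compute denominator: E * t^3 = 170 * 10^3 = 170000
Step 4: w0 = numerator / denominator = 7.6647e+03 / 170000 = 0.0451 um


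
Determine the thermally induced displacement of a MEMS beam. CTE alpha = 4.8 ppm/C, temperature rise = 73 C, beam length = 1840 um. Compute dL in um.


Step 1: Convert CTE: alpha = 4.8 ppm/C = 4.8e-6 /C
Step 2: dL = 4.8e-6 * 73 * 1840
dL = 0.6447 um


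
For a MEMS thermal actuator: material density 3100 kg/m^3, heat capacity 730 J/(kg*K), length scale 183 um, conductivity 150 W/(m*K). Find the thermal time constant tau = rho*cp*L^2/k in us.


Step 1: Convert L to m: L = 183e-6 m
Step 2: L^2 = (183e-6)^2 = 3.3489e-08 m^2
Step 3: tau = 3100 * 730 * 3.3489e-08 / 150 = 5.0523738e-04 s
Step 4: Convert to microseconds (multiply by 1e6).
tau = 505.237 us


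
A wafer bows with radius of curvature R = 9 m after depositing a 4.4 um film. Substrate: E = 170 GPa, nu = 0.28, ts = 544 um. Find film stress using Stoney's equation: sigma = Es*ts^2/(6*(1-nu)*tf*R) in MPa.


Step 1: Compute numerator: Es * ts^2 = 170 * 544^2 = 50309120 (GPa*um^2)
Step 2: Compute denominator (R in um): 6*(1-nu)*tf*R = 6*0.72*4.4*9e6 = 171072000.0 (um^2)
Step 3: sigma (GPa) = 50309120 / 171072000.0 = 2.94082e-01 GPa
Step 4: Convert to MPa (x1000): sigma = 294.1 MPa


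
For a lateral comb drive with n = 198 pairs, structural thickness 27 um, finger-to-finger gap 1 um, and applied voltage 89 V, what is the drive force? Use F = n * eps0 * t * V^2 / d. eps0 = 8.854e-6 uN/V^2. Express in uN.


Step 1: Parameters: n=198, eps0=8.854e-6 uN/V^2, t=27 um, V=89 V, d=1 um
Step 2: V^2 = 7921
Step 3: F = 198 * 8.854e-6 * 27 * 7921 / 1
F = 374.929 uN


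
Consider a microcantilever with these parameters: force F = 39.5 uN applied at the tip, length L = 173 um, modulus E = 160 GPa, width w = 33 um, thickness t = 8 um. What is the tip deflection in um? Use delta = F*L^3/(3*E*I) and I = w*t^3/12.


Step 1: Calculate the second moment of area.
I = w * t^3 / 12 = 33 * 8^3 / 12 = 1408.0 um^4
Step 2: Convert E to consistent units (1 GPa = 1000 uN/um^2).
E = 160 GPa = 160000 uN/um^2
Step 3: Calculate tip deflection.
delta = F * L^3 / (3 * E * I)
delta = 39.5 * 173^3 / (3 * 160000 * 1408.0)
delta = 0.3026 um


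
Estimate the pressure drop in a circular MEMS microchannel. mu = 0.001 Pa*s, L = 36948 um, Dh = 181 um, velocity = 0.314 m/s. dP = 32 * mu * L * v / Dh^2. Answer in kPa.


Step 1: Convert to SI: L = 36948e-6 m, Dh = 181e-6 m
Step 2: dP = 32 * 0.001 * 36948e-6 * 0.314 / (181e-6)^2
Step 3: dP = 11332.18 Pa
Step 4: Convert to kPa: dP = 11.33 kPa


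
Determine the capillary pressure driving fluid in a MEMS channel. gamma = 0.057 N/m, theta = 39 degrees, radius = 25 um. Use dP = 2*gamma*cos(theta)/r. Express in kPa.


Step 1: cos(39 deg) = 0.7771
Step 2: Convert r to m: r = 25e-6 m
Step 3: dP = 2 * 0.057 * 0.7771 / 25e-6 = 3543.6 Pa
Step 4: Convert Pa to kPa (divide by 1000).
dP = 3.54 kPa


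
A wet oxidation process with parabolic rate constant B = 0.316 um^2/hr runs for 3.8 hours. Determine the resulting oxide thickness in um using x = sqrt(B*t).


Step 1: Compute B*t = 0.316 * 3.8 = 1.2008
Step 2: x = sqrt(1.2008)
x = 1.096 um


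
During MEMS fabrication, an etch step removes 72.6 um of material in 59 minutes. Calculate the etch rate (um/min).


Step 1: Etch rate = depth / time
Step 2: rate = 72.6 / 59
rate = 1.231 um/min


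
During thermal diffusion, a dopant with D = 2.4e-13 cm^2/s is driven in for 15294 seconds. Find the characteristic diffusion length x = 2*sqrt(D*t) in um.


Step 1: Compute D*t = 2.4e-13 * 15294 = 3.67056e-09 cm^2
Step 2: sqrt(D*t) = 6.05851e-05 cm
Step 3: x = 2 * 6.05851e-05 cm = 1.211702e-04 cm
Step 4: Convert to um (1 cm = 1e4 um): x = 1.212 um


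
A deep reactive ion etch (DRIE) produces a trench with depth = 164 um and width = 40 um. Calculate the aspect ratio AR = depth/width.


Step 1: AR = depth / width
Step 2: AR = 164 / 40
AR = 4.1


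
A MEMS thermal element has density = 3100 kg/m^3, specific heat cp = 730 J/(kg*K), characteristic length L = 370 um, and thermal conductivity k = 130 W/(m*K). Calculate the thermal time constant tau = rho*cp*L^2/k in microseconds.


Step 1: Convert L to m: L = 370e-6 m
Step 2: L^2 = (370e-6)^2 = 1.369e-07 m^2
Step 3: tau = 3100 * 730 * 1.369e-07 / 130 = 2.38311308e-03 s
Step 4: Convert to microseconds (multiply by 1e6).
tau = 2383.113 us


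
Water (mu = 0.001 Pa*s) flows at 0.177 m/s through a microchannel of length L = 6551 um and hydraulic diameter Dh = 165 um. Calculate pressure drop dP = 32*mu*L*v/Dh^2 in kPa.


Step 1: Convert to SI: L = 6551e-6 m, Dh = 165e-6 m
Step 2: dP = 32 * 0.001 * 6551e-6 * 0.177 / (165e-6)^2
Step 3: dP = 1362.90 Pa
Step 4: Convert to kPa: dP = 1.36 kPa


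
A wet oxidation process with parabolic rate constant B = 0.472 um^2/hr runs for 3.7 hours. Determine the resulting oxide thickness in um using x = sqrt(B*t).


Step 1: Compute B*t = 0.472 * 3.7 = 1.7464
Step 2: x = sqrt(1.7464)
x = 1.322 um


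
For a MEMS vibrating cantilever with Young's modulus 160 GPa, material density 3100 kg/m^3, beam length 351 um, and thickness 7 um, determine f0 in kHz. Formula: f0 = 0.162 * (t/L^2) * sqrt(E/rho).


Step 1: Convert units to SI.
t_SI = 7e-6 m, L_SI = 351e-6 m
Step 2: Calculate sqrt(E/rho).
sqrt(160e9 / 3100) = 7184.21 m/s
Step 3: Compute f0.
f0 = 0.162 * 7e-6 / (351e-6)^2 * 7184.21 = 66126.9 Hz = 66.13 kHz


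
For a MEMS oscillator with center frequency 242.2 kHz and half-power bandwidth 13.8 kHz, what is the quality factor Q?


Step 1: Q = f0 / bandwidth
Step 2: Q = 242.2 / 13.8
Q = 17.6


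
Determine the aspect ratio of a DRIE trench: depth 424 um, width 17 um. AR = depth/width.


Step 1: AR = depth / width
Step 2: AR = 424 / 17
AR = 24.9


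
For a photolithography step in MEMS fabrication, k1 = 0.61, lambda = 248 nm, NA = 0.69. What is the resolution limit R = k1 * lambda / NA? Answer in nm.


Step 1: Identify values: k1 = 0.61, lambda = 248 nm, NA = 0.69
Step 2: R = k1 * lambda / NA
R = 0.61 * 248 / 0.69
R = 219.2 nm


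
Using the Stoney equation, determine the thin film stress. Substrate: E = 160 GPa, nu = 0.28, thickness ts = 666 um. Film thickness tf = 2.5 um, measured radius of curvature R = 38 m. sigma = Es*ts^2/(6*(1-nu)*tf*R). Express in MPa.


Step 1: Compute numerator: Es * ts^2 = 160 * 666^2 = 70968960 (GPa*um^2)
Step 2: Compute denominator (R in um): 6*(1-nu)*tf*R = 6*0.72*2.5*38e6 = 410400000.0 (um^2)
Step 3: sigma (GPa) = 70968960 / 410400000.0 = 1.72926e-01 GPa
Step 4: Convert to MPa (x1000): sigma = 172.9 MPa


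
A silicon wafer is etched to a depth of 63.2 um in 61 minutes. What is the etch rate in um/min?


Step 1: Etch rate = depth / time
Step 2: rate = 63.2 / 61
rate = 1.036 um/min


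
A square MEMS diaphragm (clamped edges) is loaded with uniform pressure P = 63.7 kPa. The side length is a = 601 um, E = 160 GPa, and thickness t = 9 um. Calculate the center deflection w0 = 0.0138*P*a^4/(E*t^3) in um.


Step 1: Convert pressure to compatible units (E is in GPa, so P in GPa).
P = 63.7 kPa = 63.7e-6 GPa
Step 2: Compute numerator: 0.0138 * P * a^4.
a^4 = 601^4 = 130466162401
numerator = 0.0138 * 63.7e-6 * 130466162401 = 1.14688e+05
Step 3: Compute denominator: E * t^3 = 160 * 9^3 = 116640
Step 4: w0 = numerator / denominator = 1.14688e+05 / 116640 = 0.9833 um


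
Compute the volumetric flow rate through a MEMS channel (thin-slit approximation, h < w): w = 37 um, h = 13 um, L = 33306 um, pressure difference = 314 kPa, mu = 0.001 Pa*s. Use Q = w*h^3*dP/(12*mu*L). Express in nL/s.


Step 1: Convert all dimensions to SI (meters).
w = 37e-6 m, h = 13e-6 m, L = 33306e-6 m, dP = 314e3 Pa
Step 2: Q = w * h^3 * dP / (12 * mu * L)
Q = 37e-6 * (13e-6)^3 * 314e3 / (12 * 0.001 * 33306e-6) = 6.386423e-11 m^3/s
Step 3: Convert Q from m^3/s to nL/s (1 m^3 = 1e12 nL, so multiply by 1e12).
Q = 63.864 nL/s


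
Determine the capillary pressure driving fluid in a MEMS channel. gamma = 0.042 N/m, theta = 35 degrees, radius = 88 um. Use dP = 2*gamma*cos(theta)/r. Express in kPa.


Step 1: cos(35 deg) = 0.8192
Step 2: Convert r to m: r = 88e-6 m
Step 3: dP = 2 * 0.042 * 0.8192 / 88e-6 = 782.0 Pa
Step 4: Convert Pa to kPa (divide by 1000).
dP = 0.78 kPa


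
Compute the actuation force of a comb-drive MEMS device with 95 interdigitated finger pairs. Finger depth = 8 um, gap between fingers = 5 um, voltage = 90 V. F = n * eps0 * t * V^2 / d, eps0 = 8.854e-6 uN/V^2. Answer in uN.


Step 1: Parameters: n=95, eps0=8.854e-6 uN/V^2, t=8 um, V=90 V, d=5 um
Step 2: V^2 = 8100
Step 3: F = 95 * 8.854e-6 * 8 * 8100 / 5
F = 10.901 uN


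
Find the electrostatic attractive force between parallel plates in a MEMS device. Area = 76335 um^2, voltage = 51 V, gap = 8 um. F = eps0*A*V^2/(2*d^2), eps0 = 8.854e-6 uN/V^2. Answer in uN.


Step 1: Identify parameters.
eps0 = 8.854e-6 uN/V^2, A = 76335 um^2, V = 51 V, d = 8 um
Step 2: Compute V^2 = 51^2 = 2601
Step 3: Compute d^2 = 8^2 = 64
Step 4: F = 0.5 * 8.854e-6 * 76335 * 2601 / 64
F = 13.734 uN


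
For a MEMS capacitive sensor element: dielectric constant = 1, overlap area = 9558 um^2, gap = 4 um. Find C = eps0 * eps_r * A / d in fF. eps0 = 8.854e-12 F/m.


Step 1: Convert area to m^2: A = 9558e-12 m^2
Step 2: Convert gap to m: d = 4e-6 m
Step 3: C = eps0 * eps_r * A / d
C = 8.854e-12 * 1 * 9558e-12 / 4e-6
Step 4: Convert to fF (multiply by 1e15).
C = 21.16 fF


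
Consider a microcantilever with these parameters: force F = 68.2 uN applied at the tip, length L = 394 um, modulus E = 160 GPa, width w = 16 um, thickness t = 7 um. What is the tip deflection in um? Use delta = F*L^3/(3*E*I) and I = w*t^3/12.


Step 1: Calculate the second moment of area.
I = w * t^3 / 12 = 16 * 7^3 / 12 = 457.3333 um^4
Step 2: Convert E to consistent units (1 GPa = 1000 uN/um^2).
E = 160 GPa = 160000 uN/um^2
Step 3: Calculate tip deflection.
delta = F * L^3 / (3 * E * I)
delta = 68.2 * 394^3 / (3 * 160000 * 457.3333)
delta = 19.002 um


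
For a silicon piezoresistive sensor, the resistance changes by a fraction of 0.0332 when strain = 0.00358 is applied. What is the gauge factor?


Step 1: Identify values.
dR/R = 0.0332, strain = 0.00358
Step 2: GF = (dR/R) / strain = 0.0332 / 0.00358
GF = 9.3


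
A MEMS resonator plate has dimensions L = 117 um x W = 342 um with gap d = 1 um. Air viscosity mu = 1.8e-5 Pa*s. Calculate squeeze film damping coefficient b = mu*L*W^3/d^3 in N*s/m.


Step 1: Convert to SI.
L = 117e-6 m, W = 342e-6 m, d = 1e-6 m
Step 2: W^3 = (342e-6)^3 = 4.00e-11 m^3
Step 3: d^3 = (1e-6)^3 = 1.00e-18 m^3
Step 4: b = 1.8e-5 * 117e-6 * 4.00e-11 / 1.00e-18
b = 8.42e-02 N*s/m


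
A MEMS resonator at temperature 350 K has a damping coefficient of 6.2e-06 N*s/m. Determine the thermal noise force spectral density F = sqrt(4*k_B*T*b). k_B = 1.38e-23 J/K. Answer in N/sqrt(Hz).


Step 1: Compute 4 * k_B * T * b
= 4 * 1.38e-23 * 350 * 6.2e-06
= 1.1978e-25 N^2/Hz
Step 2: F_noise = sqrt(1.1978e-25)
F_noise = 3.46e-13 N/sqrt(Hz)


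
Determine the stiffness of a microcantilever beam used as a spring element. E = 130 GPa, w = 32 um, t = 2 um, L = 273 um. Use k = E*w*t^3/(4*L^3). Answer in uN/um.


Step 1: Convert E to consistent units (1 GPa = 1000 uN/um^2).
E = 130 GPa = 130000 uN/um^2
Step 2: Compute t^3 = 2^3 = 8
Step 3: Compute L^3 = 273^3 = 20346417
Step 4: k = 130000 * 32 * 8 / (4 * 20346417)
k = 0.4089 uN/um


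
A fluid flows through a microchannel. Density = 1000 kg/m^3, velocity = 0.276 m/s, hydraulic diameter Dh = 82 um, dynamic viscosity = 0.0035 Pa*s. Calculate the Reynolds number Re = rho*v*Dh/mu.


Step 1: Convert Dh to meters: Dh = 82e-6 m
Step 2: Re = rho * v * Dh / mu
Re = 1000 * 0.276 * 82e-6 / 0.0035
Re = 6.466


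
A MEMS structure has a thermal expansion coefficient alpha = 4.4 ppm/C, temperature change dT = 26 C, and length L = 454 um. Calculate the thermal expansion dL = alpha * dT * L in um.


Step 1: Convert CTE: alpha = 4.4 ppm/C = 4.4e-6 /C
Step 2: dL = 4.4e-6 * 26 * 454
dL = 0.0519 um


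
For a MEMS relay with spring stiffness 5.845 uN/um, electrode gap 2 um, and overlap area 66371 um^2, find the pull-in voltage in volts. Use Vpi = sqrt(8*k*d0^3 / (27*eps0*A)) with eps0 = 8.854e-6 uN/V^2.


Step 1: Compute numerator: 8 * k * d0^3 = 8 * 5.845 * 2^3 = 374.08
Step 2: Compute denominator: 27 * eps0 * A = 27 * 8.854e-6 * 66371 = 15.866519
Step 3: Vpi = sqrt(374.08 / 15.866519)
Vpi = 4.86 V


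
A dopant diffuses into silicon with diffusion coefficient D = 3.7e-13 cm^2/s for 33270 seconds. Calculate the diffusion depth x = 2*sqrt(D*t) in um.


Step 1: Compute D*t = 3.7e-13 * 33270 = 1.23099e-08 cm^2
Step 2: sqrt(D*t) = 1.1095e-04 cm
Step 3: x = 2 * 1.1095e-04 cm = 2.219e-04 cm
Step 4: Convert to um (1 cm = 1e4 um): x = 2.219 um


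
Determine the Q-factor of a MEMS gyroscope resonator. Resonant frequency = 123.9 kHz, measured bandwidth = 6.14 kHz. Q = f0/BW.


Step 1: Q = f0 / bandwidth
Step 2: Q = 123.9 / 6.14
Q = 20.2


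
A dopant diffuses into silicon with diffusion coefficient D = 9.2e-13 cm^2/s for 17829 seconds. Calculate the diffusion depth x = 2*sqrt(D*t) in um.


Step 1: Compute D*t = 9.2e-13 * 17829 = 1.640268e-08 cm^2
Step 2: sqrt(D*t) = 1.28073e-04 cm
Step 3: x = 2 * 1.28073e-04 cm = 2.56146e-04 cm
Step 4: Convert to um (1 cm = 1e4 um): x = 2.561 um


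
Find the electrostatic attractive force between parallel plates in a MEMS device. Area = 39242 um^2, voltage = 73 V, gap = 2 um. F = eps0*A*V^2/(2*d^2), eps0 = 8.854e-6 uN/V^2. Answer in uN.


Step 1: Identify parameters.
eps0 = 8.854e-6 uN/V^2, A = 39242 um^2, V = 73 V, d = 2 um
Step 2: Compute V^2 = 73^2 = 5329
Step 3: Compute d^2 = 2^2 = 4
Step 4: F = 0.5 * 8.854e-6 * 39242 * 5329 / 4
F = 231.444 uN


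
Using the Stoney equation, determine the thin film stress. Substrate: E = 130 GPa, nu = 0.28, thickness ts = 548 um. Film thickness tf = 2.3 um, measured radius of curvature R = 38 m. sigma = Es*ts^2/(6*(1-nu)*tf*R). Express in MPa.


Step 1: Compute numerator: Es * ts^2 = 130 * 548^2 = 39039520 (GPa*um^2)
Step 2: Compute denominator (R in um): 6*(1-nu)*tf*R = 6*0.72*2.3*38e6 = 377568000.0 (um^2)
Step 3: sigma (GPa) = 39039520 / 377568000.0 = 1.03397e-01 GPa
Step 4: Convert to MPa (x1000): sigma = 103.4 MPa


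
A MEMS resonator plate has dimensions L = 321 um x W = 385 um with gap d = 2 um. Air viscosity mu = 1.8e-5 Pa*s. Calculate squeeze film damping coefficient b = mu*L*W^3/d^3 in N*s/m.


Step 1: Convert to SI.
L = 321e-6 m, W = 385e-6 m, d = 2e-6 m
Step 2: W^3 = (385e-6)^3 = 5.71e-11 m^3
Step 3: d^3 = (2e-6)^3 = 8.00e-18 m^3
Step 4: b = 1.8e-5 * 321e-6 * 5.71e-11 / 8.00e-18
b = 4.12e-02 N*s/m


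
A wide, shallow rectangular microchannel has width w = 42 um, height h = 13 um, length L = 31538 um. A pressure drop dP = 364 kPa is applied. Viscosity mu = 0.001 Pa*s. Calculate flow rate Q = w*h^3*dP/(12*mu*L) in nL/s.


Step 1: Convert all dimensions to SI (meters).
w = 42e-6 m, h = 13e-6 m, L = 31538e-6 m, dP = 364e3 Pa
Step 2: Q = w * h^3 * dP / (12 * mu * L)
Q = 42e-6 * (13e-6)^3 * 364e3 / (12 * 0.001 * 31538e-6) = 8.874938e-11 m^3/s
Step 3: Convert Q from m^3/s to nL/s (1 m^3 = 1e12 nL, so multiply by 1e12).
Q = 88.749 nL/s


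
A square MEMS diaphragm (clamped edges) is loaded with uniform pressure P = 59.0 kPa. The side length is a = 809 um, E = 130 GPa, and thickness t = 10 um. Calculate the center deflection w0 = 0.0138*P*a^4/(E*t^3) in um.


Step 1: Convert pressure to compatible units (E is in GPa, so P in GPa).
P = 59.0 kPa = 59.0e-6 GPa
Step 2: Compute numerator: 0.0138 * P * a^4.
a^4 = 809^4 = 428345379361
numerator = 0.0138 * 59.0e-6 * 428345379361 = 3.487588e+05
Step 3: Compute denominator: E * t^3 = 130 * 10^3 = 130000
Step 4: w0 = numerator / denominator = 3.487588e+05 / 130000 = 2.6828 um


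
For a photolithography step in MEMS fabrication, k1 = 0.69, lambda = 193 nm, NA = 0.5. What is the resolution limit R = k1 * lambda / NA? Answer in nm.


Step 1: Identify values: k1 = 0.69, lambda = 193 nm, NA = 0.5
Step 2: R = k1 * lambda / NA
R = 0.69 * 193 / 0.5
R = 266.3 nm


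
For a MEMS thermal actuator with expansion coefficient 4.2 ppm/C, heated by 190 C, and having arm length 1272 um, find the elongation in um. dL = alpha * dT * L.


Step 1: Convert CTE: alpha = 4.2 ppm/C = 4.2e-6 /C
Step 2: dL = 4.2e-6 * 190 * 1272
dL = 1.0151 um


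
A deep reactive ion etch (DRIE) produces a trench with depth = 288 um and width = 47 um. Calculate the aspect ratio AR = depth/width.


Step 1: AR = depth / width
Step 2: AR = 288 / 47
AR = 6.1


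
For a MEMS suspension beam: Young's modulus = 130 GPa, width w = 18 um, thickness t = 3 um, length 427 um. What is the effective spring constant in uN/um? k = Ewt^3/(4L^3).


Step 1: Convert E to consistent units (1 GPa = 1000 uN/um^2).
E = 130 GPa = 130000 uN/um^2
Step 2: Compute t^3 = 3^3 = 27
Step 3: Compute L^3 = 427^3 = 77854483
Step 4: k = 130000 * 18 * 27 / (4 * 77854483)
k = 0.2029 uN/um


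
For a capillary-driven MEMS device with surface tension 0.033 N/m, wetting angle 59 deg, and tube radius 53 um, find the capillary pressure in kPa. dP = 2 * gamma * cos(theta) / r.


Step 1: cos(59 deg) = 0.515
Step 2: Convert r to m: r = 53e-6 m
Step 3: dP = 2 * 0.033 * 0.515 / 53e-6 = 641.3 Pa
Step 4: Convert Pa to kPa (divide by 1000).
dP = 0.64 kPa


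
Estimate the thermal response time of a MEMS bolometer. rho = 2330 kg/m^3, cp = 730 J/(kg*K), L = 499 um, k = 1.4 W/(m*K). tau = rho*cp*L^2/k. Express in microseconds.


Step 1: Convert L to m: L = 499e-6 m
Step 2: L^2 = (499e-6)^2 = 2.49001e-07 m^2
Step 3: tau = 2330 * 730 * 2.49001e-07 / 1.4 = 3.0251842921e-01 s
Step 4: Convert to microseconds (multiply by 1e6).
tau = 302518.429 us


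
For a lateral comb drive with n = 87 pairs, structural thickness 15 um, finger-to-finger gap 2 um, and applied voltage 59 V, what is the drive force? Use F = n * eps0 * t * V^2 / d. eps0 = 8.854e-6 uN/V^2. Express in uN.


Step 1: Parameters: n=87, eps0=8.854e-6 uN/V^2, t=15 um, V=59 V, d=2 um
Step 2: V^2 = 3481
Step 3: F = 87 * 8.854e-6 * 15 * 3481 / 2
F = 20.111 uN


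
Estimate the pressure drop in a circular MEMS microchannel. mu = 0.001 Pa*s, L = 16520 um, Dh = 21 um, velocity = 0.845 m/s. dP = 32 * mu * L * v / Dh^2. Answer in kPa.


Step 1: Convert to SI: L = 16520e-6 m, Dh = 21e-6 m
Step 2: dP = 32 * 0.001 * 16520e-6 * 0.845 / (21e-6)^2
Step 3: dP = 1012926.98 Pa
Step 4: Convert to kPa: dP = 1012.93 kPa


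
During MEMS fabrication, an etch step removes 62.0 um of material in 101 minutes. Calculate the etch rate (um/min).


Step 1: Etch rate = depth / time
Step 2: rate = 62.0 / 101
rate = 0.614 um/min


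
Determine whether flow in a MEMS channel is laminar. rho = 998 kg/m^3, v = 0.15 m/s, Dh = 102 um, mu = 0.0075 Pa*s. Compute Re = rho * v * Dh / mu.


Step 1: Convert Dh to meters: Dh = 102e-6 m
Step 2: Re = rho * v * Dh / mu
Re = 998 * 0.15 * 102e-6 / 0.0075
Re = 2.036
Since Re = 2.036 is below ~2300, the flow is laminar.


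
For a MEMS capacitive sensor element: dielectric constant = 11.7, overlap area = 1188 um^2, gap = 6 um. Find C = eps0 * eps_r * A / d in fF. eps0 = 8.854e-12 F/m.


Step 1: Convert area to m^2: A = 1188e-12 m^2
Step 2: Convert gap to m: d = 6e-6 m
Step 3: C = eps0 * eps_r * A / d
C = 8.854e-12 * 11.7 * 1188e-12 / 6e-6
Step 4: Convert to fF (multiply by 1e15).
C = 20.51 fF


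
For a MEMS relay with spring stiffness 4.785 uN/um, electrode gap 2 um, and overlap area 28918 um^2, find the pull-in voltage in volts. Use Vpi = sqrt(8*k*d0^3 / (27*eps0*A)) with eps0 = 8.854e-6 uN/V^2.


Step 1: Compute numerator: 8 * k * d0^3 = 8 * 4.785 * 2^3 = 306.24
Step 2: Compute denominator: 27 * eps0 * A = 27 * 8.854e-6 * 28918 = 6.913079
Step 3: Vpi = sqrt(306.24 / 6.913079)
Vpi = 6.66 V


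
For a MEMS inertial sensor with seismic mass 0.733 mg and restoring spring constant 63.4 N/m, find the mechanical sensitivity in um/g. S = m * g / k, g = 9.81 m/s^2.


Step 1: Convert mass: m = 0.733 mg = 7.33e-07 kg
Step 2: S = m * g / k = 7.33e-07 * 9.81 / 63.4
Step 3: S = 1.13e-07 m/g
Step 4: Convert to um/g: S = 0.113 um/g


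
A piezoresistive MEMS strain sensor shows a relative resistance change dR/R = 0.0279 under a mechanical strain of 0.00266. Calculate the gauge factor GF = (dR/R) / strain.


Step 1: Identify values.
dR/R = 0.0279, strain = 0.00266
Step 2: GF = (dR/R) / strain = 0.0279 / 0.00266
GF = 10.5


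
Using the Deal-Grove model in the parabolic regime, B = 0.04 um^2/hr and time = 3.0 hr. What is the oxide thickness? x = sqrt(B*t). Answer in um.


Step 1: Compute B*t = 0.04 * 3.0 = 0.12
Step 2: x = sqrt(0.12)
x = 0.346 um


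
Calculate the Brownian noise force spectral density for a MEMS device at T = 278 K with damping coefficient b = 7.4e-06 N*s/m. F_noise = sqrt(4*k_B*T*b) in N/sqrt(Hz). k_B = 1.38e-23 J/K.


Step 1: Compute 4 * k_B * T * b
= 4 * 1.38e-23 * 278 * 7.4e-06
= 1.1356e-25 N^2/Hz
Step 2: F_noise = sqrt(1.1356e-25)
F_noise = 3.37e-13 N/sqrt(Hz)


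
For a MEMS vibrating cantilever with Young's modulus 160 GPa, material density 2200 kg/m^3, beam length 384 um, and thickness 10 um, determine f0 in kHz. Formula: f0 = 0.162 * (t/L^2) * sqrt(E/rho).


Step 1: Convert units to SI.
t_SI = 10e-6 m, L_SI = 384e-6 m
Step 2: Calculate sqrt(E/rho).
sqrt(160e9 / 2200) = 8528.03 m/s
Step 3: Compute f0.
f0 = 0.162 * 10e-6 / (384e-6)^2 * 8528.03 = 93691.7 Hz = 93.69 kHz


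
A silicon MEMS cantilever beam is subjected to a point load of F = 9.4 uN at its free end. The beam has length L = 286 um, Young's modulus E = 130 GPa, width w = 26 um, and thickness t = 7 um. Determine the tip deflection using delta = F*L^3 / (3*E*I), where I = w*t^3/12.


Step 1: Calculate the second moment of area.
I = w * t^3 / 12 = 26 * 7^3 / 12 = 743.1667 um^4
Step 2: Convert E to consistent units (1 GPa = 1000 uN/um^2).
E = 130 GPa = 130000 uN/um^2
Step 3: Calculate tip deflection.
delta = F * L^3 / (3 * E * I)
delta = 9.4 * 286^3 / (3 * 130000 * 743.1667)
delta = 0.7587 um


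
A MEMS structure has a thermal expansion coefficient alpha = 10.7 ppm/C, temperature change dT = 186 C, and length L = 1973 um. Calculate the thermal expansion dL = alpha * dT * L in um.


Step 1: Convert CTE: alpha = 10.7 ppm/C = 10.7e-6 /C
Step 2: dL = 10.7e-6 * 186 * 1973
dL = 3.9267 um


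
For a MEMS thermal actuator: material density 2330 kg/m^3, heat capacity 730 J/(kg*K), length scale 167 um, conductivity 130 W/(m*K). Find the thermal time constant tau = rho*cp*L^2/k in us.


Step 1: Convert L to m: L = 167e-6 m
Step 2: L^2 = (167e-6)^2 = 2.7889e-08 m^2
Step 3: tau = 2330 * 730 * 2.7889e-08 / 130 = 3.6489539e-04 s
Step 4: Convert to microseconds (multiply by 1e6).
tau = 364.895 us


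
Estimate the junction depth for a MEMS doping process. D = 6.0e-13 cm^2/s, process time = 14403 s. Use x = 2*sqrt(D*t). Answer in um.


Step 1: Compute D*t = 6.0e-13 * 14403 = 8.6418e-09 cm^2
Step 2: sqrt(D*t) = 9.29613e-05 cm
Step 3: x = 2 * 9.29613e-05 cm = 1.859226e-04 cm
Step 4: Convert to um (1 cm = 1e4 um): x = 1.859 um


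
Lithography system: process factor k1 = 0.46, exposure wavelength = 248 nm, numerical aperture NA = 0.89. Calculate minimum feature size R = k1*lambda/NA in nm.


Step 1: Identify values: k1 = 0.46, lambda = 248 nm, NA = 0.89
Step 2: R = k1 * lambda / NA
R = 0.46 * 248 / 0.89
R = 128.2 nm


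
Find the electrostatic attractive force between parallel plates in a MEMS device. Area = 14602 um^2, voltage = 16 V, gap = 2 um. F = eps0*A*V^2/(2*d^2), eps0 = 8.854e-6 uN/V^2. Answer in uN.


Step 1: Identify parameters.
eps0 = 8.854e-6 uN/V^2, A = 14602 um^2, V = 16 V, d = 2 um
Step 2: Compute V^2 = 16^2 = 256
Step 3: Compute d^2 = 2^2 = 4
Step 4: F = 0.5 * 8.854e-6 * 14602 * 256 / 4
F = 4.137 uN


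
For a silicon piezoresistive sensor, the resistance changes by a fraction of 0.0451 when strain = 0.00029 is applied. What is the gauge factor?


Step 1: Identify values.
dR/R = 0.0451, strain = 0.00029
Step 2: GF = (dR/R) / strain = 0.0451 / 0.00029
GF = 155.5


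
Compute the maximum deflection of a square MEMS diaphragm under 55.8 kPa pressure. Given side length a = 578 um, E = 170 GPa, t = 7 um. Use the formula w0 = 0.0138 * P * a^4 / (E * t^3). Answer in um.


Step 1: Convert pressure to compatible units (E is in GPa, so P in GPa).
P = 55.8 kPa = 55.8e-6 GPa
Step 2: Compute numerator: 0.0138 * P * a^4.
a^4 = 578^4 = 111612119056
numerator = 0.0138 * 55.8e-6 * 111612119056 = 8.59458e+04
Step 3: Compute denominator: E * t^3 = 170 * 7^3 = 58310
Step 4: w0 = numerator / denominator = 8.59458e+04 / 58310 = 1.4739 um


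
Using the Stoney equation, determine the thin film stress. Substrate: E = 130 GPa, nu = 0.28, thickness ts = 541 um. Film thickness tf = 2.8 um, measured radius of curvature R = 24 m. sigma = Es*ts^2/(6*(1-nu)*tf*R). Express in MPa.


Step 1: Compute numerator: Es * ts^2 = 130 * 541^2 = 38048530 (GPa*um^2)
Step 2: Compute denominator (R in um): 6*(1-nu)*tf*R = 6*0.72*2.8*24e6 = 290304000.0 (um^2)
Step 3: sigma (GPa) = 38048530 / 290304000.0 = 1.31064e-01 GPa
Step 4: Convert to MPa (x1000): sigma = 131.1 MPa


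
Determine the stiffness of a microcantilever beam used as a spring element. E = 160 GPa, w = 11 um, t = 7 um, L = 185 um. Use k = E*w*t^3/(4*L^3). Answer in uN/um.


Step 1: Convert E to consistent units (1 GPa = 1000 uN/um^2).
E = 160 GPa = 160000 uN/um^2
Step 2: Compute t^3 = 7^3 = 343
Step 3: Compute L^3 = 185^3 = 6331625
Step 4: k = 160000 * 11 * 343 / (4 * 6331625)
k = 23.8359 uN/um


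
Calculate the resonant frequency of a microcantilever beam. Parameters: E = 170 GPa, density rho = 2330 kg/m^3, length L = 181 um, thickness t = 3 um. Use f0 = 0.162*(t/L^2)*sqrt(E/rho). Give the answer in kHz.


Step 1: Convert units to SI.
t_SI = 3e-6 m, L_SI = 181e-6 m
Step 2: Calculate sqrt(E/rho).
sqrt(170e9 / 2330) = 8541.74 m/s
Step 3: Compute f0.
f0 = 0.162 * 3e-6 / (181e-6)^2 * 8541.74 = 126714.3 Hz = 126.71 kHz


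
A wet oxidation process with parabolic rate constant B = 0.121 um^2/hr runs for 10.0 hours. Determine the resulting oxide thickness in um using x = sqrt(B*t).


Step 1: Compute B*t = 0.121 * 10.0 = 1.21
Step 2: x = sqrt(1.21)
x = 1.1 um


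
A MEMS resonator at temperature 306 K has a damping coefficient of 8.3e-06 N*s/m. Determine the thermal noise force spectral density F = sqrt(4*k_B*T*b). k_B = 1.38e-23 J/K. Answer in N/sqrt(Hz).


Step 1: Compute 4 * k_B * T * b
= 4 * 1.38e-23 * 306 * 8.3e-06
= 1.4020e-25 N^2/Hz
Step 2: F_noise = sqrt(1.4020e-25)
F_noise = 3.74e-13 N/sqrt(Hz)


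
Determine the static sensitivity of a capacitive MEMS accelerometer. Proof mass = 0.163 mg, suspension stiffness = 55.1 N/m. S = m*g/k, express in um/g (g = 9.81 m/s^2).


Step 1: Convert mass: m = 0.163 mg = 1.63e-07 kg
Step 2: S = m * g / k = 1.63e-07 * 9.81 / 55.1
Step 3: S = 2.90e-08 m/g
Step 4: Convert to um/g: S = 0.029 um/g


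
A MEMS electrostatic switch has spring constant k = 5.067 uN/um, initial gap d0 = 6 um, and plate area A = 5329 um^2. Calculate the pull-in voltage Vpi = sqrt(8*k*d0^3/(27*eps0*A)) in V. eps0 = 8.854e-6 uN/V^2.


Step 1: Compute numerator: 8 * k * d0^3 = 8 * 5.067 * 6^3 = 8755.776
Step 2: Compute denominator: 27 * eps0 * A = 27 * 8.854e-6 * 5329 = 1.27394
Step 3: Vpi = sqrt(8755.776 / 1.27394)
Vpi = 82.9 V


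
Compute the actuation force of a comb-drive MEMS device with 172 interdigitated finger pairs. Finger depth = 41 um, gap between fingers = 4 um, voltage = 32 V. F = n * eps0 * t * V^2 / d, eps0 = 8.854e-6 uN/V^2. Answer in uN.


Step 1: Parameters: n=172, eps0=8.854e-6 uN/V^2, t=41 um, V=32 V, d=4 um
Step 2: V^2 = 1024
Step 3: F = 172 * 8.854e-6 * 41 * 1024 / 4
F = 15.984 uN


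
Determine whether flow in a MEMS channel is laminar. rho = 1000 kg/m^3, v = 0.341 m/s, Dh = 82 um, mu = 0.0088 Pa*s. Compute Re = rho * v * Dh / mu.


Step 1: Convert Dh to meters: Dh = 82e-6 m
Step 2: Re = rho * v * Dh / mu
Re = 1000 * 0.341 * 82e-6 / 0.0088
Re = 3.177
Since Re = 3.177 is below ~2300, the flow is laminar.


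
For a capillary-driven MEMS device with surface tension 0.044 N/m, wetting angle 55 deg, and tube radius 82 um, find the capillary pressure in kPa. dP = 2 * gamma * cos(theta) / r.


Step 1: cos(55 deg) = 0.5736
Step 2: Convert r to m: r = 82e-6 m
Step 3: dP = 2 * 0.044 * 0.5736 / 82e-6 = 615.6 Pa
Step 4: Convert Pa to kPa (divide by 1000).
dP = 0.62 kPa


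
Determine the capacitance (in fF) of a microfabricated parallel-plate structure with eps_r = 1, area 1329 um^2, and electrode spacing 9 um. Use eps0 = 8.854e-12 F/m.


Step 1: Convert area to m^2: A = 1329e-12 m^2
Step 2: Convert gap to m: d = 9e-6 m
Step 3: C = eps0 * eps_r * A / d
C = 8.854e-12 * 1 * 1329e-12 / 9e-6
Step 4: Convert to fF (multiply by 1e15).
C = 1.31 fF


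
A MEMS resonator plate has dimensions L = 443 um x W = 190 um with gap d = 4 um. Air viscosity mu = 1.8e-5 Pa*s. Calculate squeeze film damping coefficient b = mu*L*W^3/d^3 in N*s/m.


Step 1: Convert to SI.
L = 443e-6 m, W = 190e-6 m, d = 4e-6 m
Step 2: W^3 = (190e-6)^3 = 6.86e-12 m^3
Step 3: d^3 = (4e-6)^3 = 6.40e-17 m^3
Step 4: b = 1.8e-5 * 443e-6 * 6.86e-12 / 6.40e-17
b = 8.55e-04 N*s/m


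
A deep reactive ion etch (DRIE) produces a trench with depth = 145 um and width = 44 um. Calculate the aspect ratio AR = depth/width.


Step 1: AR = depth / width
Step 2: AR = 145 / 44
AR = 3.3


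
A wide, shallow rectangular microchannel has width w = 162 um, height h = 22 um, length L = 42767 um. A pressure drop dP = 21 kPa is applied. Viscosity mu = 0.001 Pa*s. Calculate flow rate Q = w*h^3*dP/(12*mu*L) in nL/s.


Step 1: Convert all dimensions to SI (meters).
w = 162e-6 m, h = 22e-6 m, L = 42767e-6 m, dP = 21e3 Pa
Step 2: Q = w * h^3 * dP / (12 * mu * L)
Q = 162e-6 * (22e-6)^3 * 21e3 / (12 * 0.001 * 42767e-6) = 7.058498e-11 m^3/s
Step 3: Convert Q from m^3/s to nL/s (1 m^3 = 1e12 nL, so multiply by 1e12).
Q = 70.585 nL/s


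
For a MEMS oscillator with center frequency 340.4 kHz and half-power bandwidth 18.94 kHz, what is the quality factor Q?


Step 1: Q = f0 / bandwidth
Step 2: Q = 340.4 / 18.94
Q = 18.0


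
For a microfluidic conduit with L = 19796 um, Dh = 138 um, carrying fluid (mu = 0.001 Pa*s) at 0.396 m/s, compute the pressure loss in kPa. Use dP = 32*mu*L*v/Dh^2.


Step 1: Convert to SI: L = 19796e-6 m, Dh = 138e-6 m
Step 2: dP = 32 * 0.001 * 19796e-6 * 0.396 / (138e-6)^2
Step 3: dP = 13172.39 Pa
Step 4: Convert to kPa: dP = 13.17 kPa


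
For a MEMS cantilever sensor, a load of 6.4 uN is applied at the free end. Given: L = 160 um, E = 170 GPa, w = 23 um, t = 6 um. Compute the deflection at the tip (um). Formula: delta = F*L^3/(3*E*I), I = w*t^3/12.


Step 1: Calculate the second moment of area.
I = w * t^3 / 12 = 23 * 6^3 / 12 = 414.0 um^4
Step 2: Convert E to consistent units (1 GPa = 1000 uN/um^2).
E = 170 GPa = 170000 uN/um^2
Step 3: Calculate tip deflection.
delta = F * L^3 / (3 * E * I)
delta = 6.4 * 160^3 / (3 * 170000 * 414.0)
delta = 0.1242 um
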